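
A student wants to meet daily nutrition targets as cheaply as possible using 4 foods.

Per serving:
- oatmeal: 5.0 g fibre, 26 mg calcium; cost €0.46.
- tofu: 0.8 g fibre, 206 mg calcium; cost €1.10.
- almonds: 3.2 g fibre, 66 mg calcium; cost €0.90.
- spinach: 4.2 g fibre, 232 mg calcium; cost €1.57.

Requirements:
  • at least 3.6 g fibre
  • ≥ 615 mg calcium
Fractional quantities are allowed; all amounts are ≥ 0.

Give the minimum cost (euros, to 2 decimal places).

This is a linear program. Let x1 = servings of oatmeal, x2 = servings of tofu, x3 = servings of almonds, x4 = servings of spinach.
Minimise 0.46x1 + 1.1x2 + 0.9x3 + 1.57x4 with:
  5x1 + 0.8x2 + 3.2x3 + 4.2x4 ≥ 3.6   (fibre)
  26x1 + 206x2 + 66x3 + 232x4 ≥ 615   (calcium)
  x1, x2, x3, x4 ≥ 0.
The optimal basis is {oatmeal, tofu}; almonds, spinach drop out. There the fibre and calcium constraints are tight.
That vertex is x1 = 0.2473, x2 = 2.954.
Hence cost = 0.46·0.2473 + 1.1·2.954 = €3.3632.

€3.36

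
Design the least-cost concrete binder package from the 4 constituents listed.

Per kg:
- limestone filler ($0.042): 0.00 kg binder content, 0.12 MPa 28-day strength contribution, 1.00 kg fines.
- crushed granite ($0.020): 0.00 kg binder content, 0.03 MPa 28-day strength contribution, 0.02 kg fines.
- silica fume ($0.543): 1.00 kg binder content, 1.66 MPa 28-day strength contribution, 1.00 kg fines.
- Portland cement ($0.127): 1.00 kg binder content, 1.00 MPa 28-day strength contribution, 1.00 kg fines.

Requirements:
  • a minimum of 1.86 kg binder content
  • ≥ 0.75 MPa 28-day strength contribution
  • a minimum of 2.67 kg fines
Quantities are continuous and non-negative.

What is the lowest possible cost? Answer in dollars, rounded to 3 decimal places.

$0.270

This is a linear program. Let x1 = kg of limestone filler, x2 = kg of crushed granite, x3 = kg of silica fume, x4 = kg of Portland cement.
Minimise 0.042x1 + 0.02x2 + 0.543x3 + 0.127x4 with:
  1x3 + 1x4 ≥ 1.86   (binder content)
  0.12x1 + 0.03x2 + 1.66x3 + 1x4 ≥ 0.75   (28-day strength contribution)
  1x1 + 0.02x2 + 1x3 + 1x4 ≥ 2.67   (fines)
  x1, x2, x3, x4 ≥ 0.
At the optimum only limestone filler, Portland cement are positive (crushed granite, silica fume = 0). Binding constraints: binder content and fines.
Optimal quantities: limestone filler = 0.81 kg, Portland cement = 1.86 kg.
Cost = 0.042·0.81 + 0.127·1.86 = 0.27024.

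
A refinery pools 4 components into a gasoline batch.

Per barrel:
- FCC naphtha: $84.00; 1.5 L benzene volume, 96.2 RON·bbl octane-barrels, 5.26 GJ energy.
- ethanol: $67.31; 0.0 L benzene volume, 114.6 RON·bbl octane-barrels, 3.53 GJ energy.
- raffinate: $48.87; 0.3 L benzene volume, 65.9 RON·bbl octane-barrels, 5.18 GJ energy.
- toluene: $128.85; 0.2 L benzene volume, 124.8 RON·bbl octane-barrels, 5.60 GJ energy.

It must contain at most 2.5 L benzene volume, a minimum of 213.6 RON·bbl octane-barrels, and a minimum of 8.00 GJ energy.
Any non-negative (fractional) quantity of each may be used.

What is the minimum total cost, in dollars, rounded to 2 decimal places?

$130.04

Set it up as a linear program. Let x1 = barrels of FCC naphtha, x2 = barrels of ethanol, x3 = barrels of raffinate, x4 = barrels of toluene.
Minimise 84x1 + 67.31x2 + 48.87x3 + 128.85x4 with:
  1.5x1 + 0.3x3 + 0.2x4 ≤ 2.5   (benzene volume)
  96.2x1 + 114.6x2 + 65.9x3 + 124.8x4 ≥ 213.6   (octane-barrels)
  5.26x1 + 3.53x2 + 5.18x3 + 5.6x4 ≥ 8   (energy)
  x1, x2, x3, x4 ≥ 0.
At the optimum only ethanol, raffinate are positive (FCC naphtha, toluene = 0). There the octane-barrels and energy constraints are tight.
So ethanol = 1.6046 barrels, raffinate = 0.45095 barrels.
Cost = 67.31·1.6046 + 48.87·0.45095 = 130.0436.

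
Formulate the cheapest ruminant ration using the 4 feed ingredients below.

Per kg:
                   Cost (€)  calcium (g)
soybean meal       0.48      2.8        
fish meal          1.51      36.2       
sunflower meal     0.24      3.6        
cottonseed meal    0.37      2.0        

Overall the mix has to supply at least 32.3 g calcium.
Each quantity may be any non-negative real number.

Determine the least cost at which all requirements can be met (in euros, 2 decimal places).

Treat it as an LP. Let x1 = kg of soybean meal, x2 = kg of fish meal, x3 = kg of sunflower meal, x4 = kg of cottonseed meal.
Minimise 0.48x1 + 1.51x2 + 0.24x3 + 0.37x4 with:
  2.8x1 + 36.2x2 + 3.6x3 + 2x4 ≥ 32.3   (calcium)
  x1, x2, x3, x4 ≥ 0.
The minimum-cost mix takes nothing from soybean meal, sunflower meal, cottonseed meal — only fish meal. Binding constraint: calcium.
So fish meal = 0.8923 kg.
Hence cost = 1.51·0.8923 = €1.3474.

€1.35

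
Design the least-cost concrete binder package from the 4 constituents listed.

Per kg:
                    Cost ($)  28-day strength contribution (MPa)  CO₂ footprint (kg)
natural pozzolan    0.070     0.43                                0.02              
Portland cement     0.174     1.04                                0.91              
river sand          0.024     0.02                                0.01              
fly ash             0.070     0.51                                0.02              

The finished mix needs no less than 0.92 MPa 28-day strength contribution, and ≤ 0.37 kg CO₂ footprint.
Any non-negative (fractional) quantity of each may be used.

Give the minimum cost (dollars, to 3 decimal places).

$0.126

Let x1 = kg of natural pozzolan, x2 = kg of Portland cement, x3 = kg of river sand, x4 = kg of fly ash.
min 0.07x1 + 0.174x2 + 0.024x3 + 0.07x4 s.t.:
  0.43x1 + 1.04x2 + 0.02x3 + 0.51x4 ≥ 0.92   (28-day strength contribution)
  0.02x1 + 0.91x2 + 0.01x3 + 0.02x4 ≤ 0.37   (CO₂ footprint)
  x1, x2, x3, x4 ≥ 0.
The optimal basis is {fly ash}; natural pozzolan, Portland cement, river sand drop out. There the 28-day strength contribution constraint is tight.
That vertex is x4 = 1.804.
Cost = 0.07·1.804 = 0.12628.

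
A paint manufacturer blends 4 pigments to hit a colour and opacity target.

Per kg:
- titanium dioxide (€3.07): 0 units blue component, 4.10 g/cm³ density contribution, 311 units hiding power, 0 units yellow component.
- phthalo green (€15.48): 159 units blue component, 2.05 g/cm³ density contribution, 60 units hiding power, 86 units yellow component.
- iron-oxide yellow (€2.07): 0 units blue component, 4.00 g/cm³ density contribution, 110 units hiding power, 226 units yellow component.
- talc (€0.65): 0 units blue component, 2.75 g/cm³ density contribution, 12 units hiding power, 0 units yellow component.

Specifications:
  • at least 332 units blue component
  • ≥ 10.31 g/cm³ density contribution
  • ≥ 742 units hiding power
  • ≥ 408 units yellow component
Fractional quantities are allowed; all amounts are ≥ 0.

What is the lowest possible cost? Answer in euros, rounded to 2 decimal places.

This is a linear program. Let x1 = kg of titanium dioxide, x2 = kg of phthalo green, x3 = kg of iron-oxide yellow, x4 = kg of talc.
Minimise 3.07x1 + 15.48x2 + 2.07x3 + 0.65x4 with:
  159x2 ≥ 332   (blue component)
  4.1x1 + 2.05x2 + 4x3 + 2.75x4 ≥ 10.31   (density contribution)
  311x1 + 60x2 + 110x3 + 12x4 ≥ 742   (hiding power)
  86x2 + 226x3 ≥ 408   (yellow component)
  x1, x2, x3, x4 ≥ 0.
The minimum-cost mix takes nothing from talc — only titanium dioxide, phthalo green, iron-oxide yellow. Binding constraints: blue component, hiding power, yellow component.
Optimal quantities: titanium dioxide = 1.626 kg, phthalo green = 2.088 kg, iron-oxide yellow = 1.011 kg.
Cost = 3.07·1.626 + 15.48·2.088 + 2.07·1.011 = 39.4068.

€39.41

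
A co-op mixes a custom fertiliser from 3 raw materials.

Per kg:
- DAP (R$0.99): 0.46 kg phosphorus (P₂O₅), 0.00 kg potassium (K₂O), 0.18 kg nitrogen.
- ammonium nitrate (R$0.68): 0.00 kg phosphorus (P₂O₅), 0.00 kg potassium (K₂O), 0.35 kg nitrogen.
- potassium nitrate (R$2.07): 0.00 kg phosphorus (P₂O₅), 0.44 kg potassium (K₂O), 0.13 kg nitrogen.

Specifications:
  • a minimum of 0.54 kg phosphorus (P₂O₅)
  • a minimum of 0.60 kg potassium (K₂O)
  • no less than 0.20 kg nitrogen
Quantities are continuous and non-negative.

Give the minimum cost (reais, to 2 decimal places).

This is a linear program. Let x1 = kg of DAP, x2 = kg of ammonium nitrate, x3 = kg of potassium nitrate.
Minimize 0.99x1 + 0.68x2 + 2.07x3 subject to:
  0.46x1 ≥ 0.54   (phosphorus (P₂O₅))
  0.44x3 ≥ 0.6   (potassium (K₂O))
  0.18x1 + 0.35x2 + 0.13x3 ≥ 0.2   (nitrogen)
  x1, x2, x3 ≥ 0.
The optimal basis is {DAP, potassium nitrate}; ammonium nitrate drops out. There the phosphorus (P₂O₅) and potassium (K₂O) constraints are tight.
That vertex is x1 = 1.1739, x3 = 1.3636.
Total cost: 0.99·1.1739 + 2.07·1.3636 = 3.9848.

R$3.98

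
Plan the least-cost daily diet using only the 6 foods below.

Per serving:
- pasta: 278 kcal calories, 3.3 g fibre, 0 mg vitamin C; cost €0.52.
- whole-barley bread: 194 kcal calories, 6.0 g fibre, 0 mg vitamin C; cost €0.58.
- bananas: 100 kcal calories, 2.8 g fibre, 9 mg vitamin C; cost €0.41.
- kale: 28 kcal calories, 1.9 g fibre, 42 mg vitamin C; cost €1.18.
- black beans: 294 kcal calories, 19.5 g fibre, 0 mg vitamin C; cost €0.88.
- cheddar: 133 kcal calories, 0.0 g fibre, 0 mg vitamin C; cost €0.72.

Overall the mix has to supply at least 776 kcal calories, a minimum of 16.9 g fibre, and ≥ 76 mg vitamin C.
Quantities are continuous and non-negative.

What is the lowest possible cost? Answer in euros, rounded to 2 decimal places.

€3.35

Let x1 = servings of pasta, x2 = servings of whole-barley bread, x3 = servings of bananas, x4 = servings of kale, x5 = servings of black beans, x6 = servings of cheddar.
Minimise 0.52x1 + 0.58x2 + 0.41x3 + 1.18x4 + 0.88x5 + 0.72x6 subject to:
  278x1 + 194x2 + 100x3 + 28x4 + 294x5 + 133x6 ≥ 776   (calories)
  3.3x1 + 6x2 + 2.8x3 + 1.9x4 + 19.5x5 ≥ 16.9   (fibre)
  9x3 + 42x4 ≥ 76   (vitamin C)
  x1, x2, x3, x4, x5, x6 ≥ 0.
The cheapest feasible vertex uses only bananas, kale; pasta, whole-barley bread, black beans, cheddar are not used. The calories and vitamin C requirements are met with equality.
Optimal quantities: bananas = 7.716 servings, kale = 0.156 servings.
Objective = 0.41·7.716 + 1.18·0.156 = 3.3476.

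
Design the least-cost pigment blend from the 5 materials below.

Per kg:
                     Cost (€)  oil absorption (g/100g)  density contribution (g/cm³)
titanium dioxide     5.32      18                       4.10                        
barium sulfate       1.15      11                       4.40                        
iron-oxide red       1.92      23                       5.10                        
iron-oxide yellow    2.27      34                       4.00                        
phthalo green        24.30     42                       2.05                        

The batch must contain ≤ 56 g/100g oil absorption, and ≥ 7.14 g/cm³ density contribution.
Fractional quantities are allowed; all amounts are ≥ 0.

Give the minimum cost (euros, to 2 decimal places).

€1.87

Let x1 = kg of titanium dioxide, x2 = kg of barium sulfate, x3 = kg of iron-oxide red, x4 = kg of iron-oxide yellow, x5 = kg of phthalo green.
Minimise 5.32x1 + 1.15x2 + 1.92x3 + 2.27x4 + 24.3x5 with:
  18x1 + 11x2 + 23x3 + 34x4 + 42x5 ≤ 56   (oil absorption)
  4.1x1 + 4.4x2 + 5.1x3 + 4x4 + 2.05x5 ≥ 7.14   (density contribution)
  x1, x2, x3, x4, x5 ≥ 0.
The cheapest feasible vertex uses only barium sulfate; titanium dioxide, iron-oxide red, iron-oxide yellow, phthalo green are not used. There the density contribution constraint is tight.
Optimal quantities: barium sulfate = 1.623 kg.
Hence cost = 1.15·1.623 = €1.8665.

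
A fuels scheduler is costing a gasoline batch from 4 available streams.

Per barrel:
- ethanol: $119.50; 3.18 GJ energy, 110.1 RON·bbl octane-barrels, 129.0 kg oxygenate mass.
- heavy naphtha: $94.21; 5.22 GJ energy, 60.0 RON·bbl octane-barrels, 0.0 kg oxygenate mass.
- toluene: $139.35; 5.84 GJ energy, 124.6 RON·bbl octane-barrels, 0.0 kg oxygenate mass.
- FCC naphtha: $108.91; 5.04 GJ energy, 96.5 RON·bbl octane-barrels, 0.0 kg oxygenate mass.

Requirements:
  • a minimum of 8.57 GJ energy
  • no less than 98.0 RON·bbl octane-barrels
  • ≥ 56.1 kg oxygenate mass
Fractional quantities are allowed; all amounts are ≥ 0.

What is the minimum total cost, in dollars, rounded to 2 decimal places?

Let x1 = barrels of ethanol, x2 = barrels of heavy naphtha, x3 = barrels of toluene, x4 = barrels of FCC naphtha.
Minimize 119.5x1 + 94.21x2 + 139.35x3 + 108.91x4 subject to:
  3.18x1 + 5.22x2 + 5.84x3 + 5.04x4 ≥ 8.57   (energy)
  110.1x1 + 60x2 + 124.6x3 + 96.5x4 ≥ 98   (octane-barrels)
  129x1 ≥ 56.1   (oxygenate mass)
  x1, x2, x3, x4 ≥ 0.
The optimal basis is {ethanol, heavy naphtha}; toluene, FCC naphtha drop out. There the energy and oxygenate mass constraints are tight.
That vertex is x1 = 0.43488, x2 = 1.3768.
Total cost: 119.5·0.43488 + 94.21·1.3768 = 181.6765.

$181.68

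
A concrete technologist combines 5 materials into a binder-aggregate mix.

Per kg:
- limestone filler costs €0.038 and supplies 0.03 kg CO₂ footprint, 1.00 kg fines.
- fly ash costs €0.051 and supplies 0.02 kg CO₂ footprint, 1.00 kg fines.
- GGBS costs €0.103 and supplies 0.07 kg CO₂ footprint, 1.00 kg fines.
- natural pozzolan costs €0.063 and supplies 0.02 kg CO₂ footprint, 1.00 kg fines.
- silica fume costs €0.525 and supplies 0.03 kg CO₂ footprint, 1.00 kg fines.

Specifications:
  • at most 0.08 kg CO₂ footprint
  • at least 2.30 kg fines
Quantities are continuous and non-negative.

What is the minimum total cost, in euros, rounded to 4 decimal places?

Let x1 = kg of limestone filler, x2 = kg of fly ash, x3 = kg of GGBS, x4 = kg of natural pozzolan, x5 = kg of silica fume.
Minimise 0.038x1 + 0.051x2 + 0.103x3 + 0.063x4 + 0.525x5 subject to:
  0.03x1 + 0.02x2 + 0.07x3 + 0.02x4 + 0.03x5 ≤ 0.08   (CO₂ footprint)
  1x1 + 1x2 + 1x3 + 1x4 + 1x5 ≥ 2.3   (fines)
  x1, x2, x3, x4, x5 ≥ 0.
The cheapest feasible vertex uses only limestone filler; fly ash, GGBS, natural pozzolan, silica fume are not used. Binding constraint: fines.
That vertex is x1 = 2.3.
Cost = 0.038·2.3 = 0.087400.

€0.0874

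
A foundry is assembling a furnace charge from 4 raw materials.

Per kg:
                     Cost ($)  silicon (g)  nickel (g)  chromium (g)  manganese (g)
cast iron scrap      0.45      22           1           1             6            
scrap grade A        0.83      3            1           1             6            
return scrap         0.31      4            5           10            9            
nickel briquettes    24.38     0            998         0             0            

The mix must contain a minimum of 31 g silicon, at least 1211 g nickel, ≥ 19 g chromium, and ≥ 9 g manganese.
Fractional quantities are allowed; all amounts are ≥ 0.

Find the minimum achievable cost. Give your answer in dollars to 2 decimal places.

Treat it as an LP. Let x1 = kg of cast iron scrap, x2 = kg of scrap grade A, x3 = kg of return scrap, x4 = kg of nickel briquettes.
min 0.45x1 + 0.83x2 + 0.31x3 + 24.38x4 with:
  22x1 + 3x2 + 4x3 ≥ 31   (silicon)
  1x1 + 1x2 + 5x3 + 998x4 ≥ 1211   (nickel)
  1x1 + 1x2 + 10x3 ≥ 19   (chromium)
  6x1 + 6x2 + 9x3 ≥ 9   (manganese)
  x1, x2, x3, x4 ≥ 0.
The optimal basis is {cast iron scrap, return scrap, nickel briquettes}; scrap grade A drops out. Binding constraints: silicon, nickel, chromium.
Optimal quantities: cast iron scrap = 1.0833 kg, return scrap = 1.7917 kg, nickel briquettes = 1.2034 kg.
Total cost: 0.45·1.0833 + 0.31·1.7917 + 24.38·1.2034 = 30.3818.

$30.38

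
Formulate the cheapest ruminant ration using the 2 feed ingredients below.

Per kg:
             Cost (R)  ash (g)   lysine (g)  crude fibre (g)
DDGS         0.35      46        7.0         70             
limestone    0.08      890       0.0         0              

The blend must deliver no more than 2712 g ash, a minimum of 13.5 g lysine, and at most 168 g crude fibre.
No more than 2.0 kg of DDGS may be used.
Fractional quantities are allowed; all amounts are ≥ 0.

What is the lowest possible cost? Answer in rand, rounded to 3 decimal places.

R0.675

Treat it as an LP. Let x1 = kg of DDGS, x2 = kg of limestone.
Minimise 0.35x1 + 0.08x2 s.t.:
  46x1 + 890x2 ≤ 2712   (ash)
  7x1 ≥ 13.5   (lysine)
  70x1 ≤ 168   (crude fibre)
  x1 ≤ 2
  x1, x2 ≥ 0.
The minimum-cost mix takes nothing from limestone — only DDGS. There the lysine constraint is tight.
Optimal quantities: DDGS = 1.929 kg.
Hence cost = 0.35·1.929 = R0.67515.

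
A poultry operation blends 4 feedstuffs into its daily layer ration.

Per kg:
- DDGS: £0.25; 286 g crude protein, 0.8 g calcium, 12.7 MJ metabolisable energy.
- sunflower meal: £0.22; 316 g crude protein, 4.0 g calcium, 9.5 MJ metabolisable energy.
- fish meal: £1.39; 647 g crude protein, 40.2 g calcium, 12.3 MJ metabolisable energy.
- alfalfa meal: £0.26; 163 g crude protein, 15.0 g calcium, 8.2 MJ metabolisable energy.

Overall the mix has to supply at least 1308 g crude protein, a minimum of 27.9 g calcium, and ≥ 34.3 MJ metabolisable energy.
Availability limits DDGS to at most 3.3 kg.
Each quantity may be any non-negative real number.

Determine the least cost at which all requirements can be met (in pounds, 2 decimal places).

£1.04

Treat it as an LP. Let x1 = kg of DDGS, x2 = kg of sunflower meal, x3 = kg of fish meal, x4 = kg of alfalfa meal.
Minimise 0.25x1 + 0.22x2 + 1.39x3 + 0.26x4 s.t.:
  286x1 + 316x2 + 647x3 + 163x4 ≥ 1308   (crude protein)
  0.8x1 + 4x2 + 40.2x3 + 15x4 ≥ 27.9   (calcium)
  12.7x1 + 9.5x2 + 12.3x3 + 8.2x4 ≥ 34.3   (metabolisable energy)
  x1 ≤ 3.3
  x1, x2, x3, x4 ≥ 0.
The optimal basis is {sunflower meal, alfalfa meal}; DDGS, fish meal drop out. There the crude protein and calcium constraints are tight.
Solving gives x2 = 3.687, x4 = 0.8768.
Objective = 0.22·3.687 + 0.26·0.8768 = 1.0391.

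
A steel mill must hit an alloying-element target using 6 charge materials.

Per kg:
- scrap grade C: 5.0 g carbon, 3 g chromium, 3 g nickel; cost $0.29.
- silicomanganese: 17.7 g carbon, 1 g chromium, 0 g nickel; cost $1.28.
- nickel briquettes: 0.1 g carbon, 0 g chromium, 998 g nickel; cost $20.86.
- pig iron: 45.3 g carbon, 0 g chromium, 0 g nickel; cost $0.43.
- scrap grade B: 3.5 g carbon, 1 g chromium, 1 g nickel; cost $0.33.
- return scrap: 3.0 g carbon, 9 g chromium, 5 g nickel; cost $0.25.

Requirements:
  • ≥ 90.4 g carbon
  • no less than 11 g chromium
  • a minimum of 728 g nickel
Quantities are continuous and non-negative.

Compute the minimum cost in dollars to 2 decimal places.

Let x1 = kg of scrap grade C, x2 = kg of silicomanganese, x3 = kg of nickel briquettes, x4 = kg of pig iron, x5 = kg of scrap grade B, x6 = kg of return scrap.
min 0.29x1 + 1.28x2 + 20.86x3 + 0.43x4 + 0.33x5 + 0.25x6 with:
  5x1 + 17.7x2 + 0.1x3 + 45.3x4 + 3.5x5 + 3x6 ≥ 90.4   (carbon)
  3x1 + 1x2 + 1x5 + 9x6 ≥ 11   (chromium)
  3x1 + 998x3 + 1x5 + 5x6 ≥ 728   (nickel)
  x1, x2, x3, x4, x5, x6 ≥ 0.
The optimal basis is {nickel briquettes, pig iron, return scrap}; scrap grade C, silicomanganese, scrap grade B drop out. The carbon, chromium, nickel requirements are met with equality.
Solving gives x3 = 0.7233, x4 = 1.913, x6 = 1.222.
Cost = 20.86·0.7233 + 0.43·1.913 + 0.25·1.222 = 16.2161.

$16.22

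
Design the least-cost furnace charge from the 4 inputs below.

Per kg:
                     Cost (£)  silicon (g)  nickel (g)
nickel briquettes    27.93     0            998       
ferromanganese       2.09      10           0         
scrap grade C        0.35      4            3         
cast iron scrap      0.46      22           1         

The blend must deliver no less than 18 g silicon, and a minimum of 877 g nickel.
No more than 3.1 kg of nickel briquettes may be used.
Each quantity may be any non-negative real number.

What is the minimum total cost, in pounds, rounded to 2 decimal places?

Let x1 = kg of nickel briquettes, x2 = kg of ferromanganese, x3 = kg of scrap grade C, x4 = kg of cast iron scrap.
Minimize 27.93x1 + 2.09x2 + 0.35x3 + 0.46x4 subject to:
  10x2 + 4x3 + 22x4 ≥ 18   (silicon)
  998x1 + 3x3 + 1x4 ≥ 877   (nickel)
  x1 ≤ 3.1
  x1, x2, x3, x4 ≥ 0.
The optimal basis is {nickel briquettes, cast iron scrap}; ferromanganese, scrap grade C drop out. There the silicon and nickel constraints are tight.
Solving gives x1 = 0.8779, x4 = 0.8182.
Cost = 27.93·0.8779 + 0.46·0.8182 = 24.8961.

£24.90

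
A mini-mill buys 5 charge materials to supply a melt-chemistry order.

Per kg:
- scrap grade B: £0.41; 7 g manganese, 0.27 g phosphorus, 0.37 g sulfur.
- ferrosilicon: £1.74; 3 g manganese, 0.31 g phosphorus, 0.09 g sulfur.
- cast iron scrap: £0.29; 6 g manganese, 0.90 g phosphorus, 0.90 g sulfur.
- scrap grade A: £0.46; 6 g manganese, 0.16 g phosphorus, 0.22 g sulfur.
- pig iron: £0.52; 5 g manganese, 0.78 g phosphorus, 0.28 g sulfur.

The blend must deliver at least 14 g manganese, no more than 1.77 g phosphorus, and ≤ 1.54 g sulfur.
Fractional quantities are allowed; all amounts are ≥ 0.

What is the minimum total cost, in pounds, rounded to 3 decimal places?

Treat it as an LP. Let x1 = kg of scrap grade B, x2 = kg of ferrosilicon, x3 = kg of cast iron scrap, x4 = kg of scrap grade A, x5 = kg of pig iron.
Minimise 0.41x1 + 1.74x2 + 0.29x3 + 0.46x4 + 0.52x5 subject to:
  7x1 + 3x2 + 6x3 + 6x4 + 5x5 ≥ 14   (manganese)
  0.27x1 + 0.31x2 + 0.9x3 + 0.16x4 + 0.78x5 ≤ 1.77   (phosphorus)
  0.37x1 + 0.09x2 + 0.9x3 + 0.22x4 + 0.28x5 ≤ 1.54   (sulfur)
  x1, x2, x3, x4, x5 ≥ 0.
At the optimum only scrap grade B, cast iron scrap are positive (ferrosilicon, scrap grade A, pig iron = 0). There the manganese and sulfur constraints are tight.
So scrap grade B = 0.8235 kg, cast iron scrap = 1.373 kg.
Hence cost = 0.41·0.8235 + 0.29·1.373 = £0.73581.

£0.736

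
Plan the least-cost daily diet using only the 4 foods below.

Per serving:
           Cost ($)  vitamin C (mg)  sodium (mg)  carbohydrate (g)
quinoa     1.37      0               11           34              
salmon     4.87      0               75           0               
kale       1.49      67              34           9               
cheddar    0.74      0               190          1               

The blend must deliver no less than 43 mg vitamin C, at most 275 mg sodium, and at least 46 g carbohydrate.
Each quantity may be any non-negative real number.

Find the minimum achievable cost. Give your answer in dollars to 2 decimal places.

$2.58

Treat it as an LP. Let x1 = servings of quinoa, x2 = servings of salmon, x3 = servings of kale, x4 = servings of cheddar.
Minimize 1.37x1 + 4.87x2 + 1.49x3 + 0.74x4 with:
  67x3 ≥ 43   (vitamin C)
  11x1 + 75x2 + 34x3 + 190x4 ≤ 275   (sodium)
  34x1 + 9x3 + 1x4 ≥ 46   (carbohydrate)
  x1, x2, x3, x4 ≥ 0.
The optimal basis is {quinoa, kale}; salmon, cheddar drop out. Binding constraints: vitamin C and carbohydrate.
That vertex is x1 = 1.183, x3 = 0.6418.
Hence cost = 1.37·1.183 + 1.49·0.6418 = $2.5770.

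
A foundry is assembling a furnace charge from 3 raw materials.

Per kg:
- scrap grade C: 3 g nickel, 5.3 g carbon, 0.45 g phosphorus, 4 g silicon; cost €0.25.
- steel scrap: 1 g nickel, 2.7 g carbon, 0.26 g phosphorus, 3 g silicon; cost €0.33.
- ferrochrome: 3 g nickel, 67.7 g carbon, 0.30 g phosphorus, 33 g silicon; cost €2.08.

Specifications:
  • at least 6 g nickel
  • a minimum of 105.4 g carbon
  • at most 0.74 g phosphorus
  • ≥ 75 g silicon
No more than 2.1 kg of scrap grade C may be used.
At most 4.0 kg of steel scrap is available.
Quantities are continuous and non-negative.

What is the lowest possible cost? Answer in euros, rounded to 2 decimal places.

€4.73

Let x1 = kg of scrap grade C, x2 = kg of steel scrap, x3 = kg of ferrochrome.
Minimise 0.25x1 + 0.33x2 + 2.08x3 s.t.:
  3x1 + 1x2 + 3x3 ≥ 6   (nickel)
  5.3x1 + 2.7x2 + 67.7x3 ≥ 105.4   (carbon)
  0.45x1 + 0.26x2 + 0.3x3 ≤ 0.74   (phosphorus)
  4x1 + 3x2 + 33x3 ≥ 75   (silicon)
  x1 ≤ 2.1
  x2 ≤ 4
  x1, x2, x3 ≥ 0.
The minimum-cost mix takes nothing from steel scrap — only scrap grade C, ferrochrome. There the phosphorus and silicon constraints are tight.
Optimal quantities: scrap grade C = 0.1407 kg, ferrochrome = 2.256 kg.
Cost = 0.25·0.1407 + 2.08·2.256 = 4.7277.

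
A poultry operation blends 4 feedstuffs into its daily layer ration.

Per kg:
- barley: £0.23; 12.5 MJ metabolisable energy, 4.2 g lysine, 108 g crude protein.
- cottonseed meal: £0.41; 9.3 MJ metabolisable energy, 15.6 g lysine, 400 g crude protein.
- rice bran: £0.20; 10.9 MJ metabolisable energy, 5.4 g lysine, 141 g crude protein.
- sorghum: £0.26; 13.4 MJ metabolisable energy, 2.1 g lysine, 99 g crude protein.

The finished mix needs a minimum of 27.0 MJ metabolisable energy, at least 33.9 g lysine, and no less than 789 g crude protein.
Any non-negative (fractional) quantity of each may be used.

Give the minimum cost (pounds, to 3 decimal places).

£0.942

Let x1 = kg of barley, x2 = kg of cottonseed meal, x3 = kg of rice bran, x4 = kg of sorghum.
min 0.23x1 + 0.41x2 + 0.2x3 + 0.26x4 subject to:
  12.5x1 + 9.3x2 + 10.9x3 + 13.4x4 ≥ 27   (metabolisable energy)
  4.2x1 + 15.6x2 + 5.4x3 + 2.1x4 ≥ 33.9   (lysine)
  108x1 + 400x2 + 141x3 + 99x4 ≥ 789   (crude protein)
  x1, x2, x3, x4 ≥ 0.
The minimum-cost mix takes nothing from barley, sorghum — only cottonseed meal, rice bran. Binding constraints: metabolisable energy and lysine.
That vertex is x2 = 1.867, x3 = 0.8841.
Cost = 0.41·1.867 + 0.2·0.8841 = 0.94229.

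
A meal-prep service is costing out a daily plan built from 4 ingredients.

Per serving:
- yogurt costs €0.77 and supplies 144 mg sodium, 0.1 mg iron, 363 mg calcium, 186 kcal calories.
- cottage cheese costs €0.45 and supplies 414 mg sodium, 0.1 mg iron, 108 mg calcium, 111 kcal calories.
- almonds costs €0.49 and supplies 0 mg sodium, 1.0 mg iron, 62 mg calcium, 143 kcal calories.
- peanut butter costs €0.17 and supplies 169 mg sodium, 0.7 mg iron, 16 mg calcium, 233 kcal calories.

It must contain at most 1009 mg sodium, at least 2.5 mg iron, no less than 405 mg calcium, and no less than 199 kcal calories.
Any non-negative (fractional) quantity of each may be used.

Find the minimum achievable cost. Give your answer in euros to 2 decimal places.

Set it up as a linear program. Let x1 = servings of yogurt, x2 = servings of cottage cheese, x3 = servings of almonds, x4 = servings of peanut butter.
min 0.77x1 + 0.45x2 + 0.49x3 + 0.17x4 s.t.:
  144x1 + 414x2 + 169x4 ≤ 1009   (sodium)
  0.1x1 + 0.1x2 + 1x3 + 0.7x4 ≥ 2.5   (iron)
  363x1 + 108x2 + 62x3 + 16x4 ≥ 405   (calcium)
  186x1 + 111x2 + 143x3 + 233x4 ≥ 199   (calories)
  x1, x2, x3, x4 ≥ 0.
The optimal basis is {yogurt, peanut butter}; cottage cheese, almonds drop out. There the iron and calcium constraints are tight.
So yogurt = 0.9644 servings, peanut butter = 3.434 servings.
Hence cost = 0.77·0.9644 + 0.17·3.434 = €1.3264.

€1.33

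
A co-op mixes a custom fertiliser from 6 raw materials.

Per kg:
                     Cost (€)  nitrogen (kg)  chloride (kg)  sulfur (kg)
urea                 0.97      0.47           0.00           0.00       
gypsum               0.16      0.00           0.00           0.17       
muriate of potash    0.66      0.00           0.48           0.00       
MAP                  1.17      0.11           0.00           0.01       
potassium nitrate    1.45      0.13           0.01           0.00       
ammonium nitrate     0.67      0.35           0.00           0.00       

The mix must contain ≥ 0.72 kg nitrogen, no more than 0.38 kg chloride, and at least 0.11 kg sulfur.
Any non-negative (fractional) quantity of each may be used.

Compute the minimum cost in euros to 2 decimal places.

€1.48

Treat it as an LP. Let x1 = kg of urea, x2 = kg of gypsum, x3 = kg of muriate of potash, x4 = kg of MAP, x5 = kg of potassium nitrate, x6 = kg of ammonium nitrate.
min 0.97x1 + 0.16x2 + 0.66x3 + 1.17x4 + 1.45x5 + 0.67x6 s.t.:
  0.47x1 + 0.11x4 + 0.13x5 + 0.35x6 ≥ 0.72   (nitrogen)
  0.48x3 + 0.01x5 ≤ 0.38   (chloride)
  0.17x2 + 0.01x4 ≥ 0.11   (sulfur)
  x1, x2, x3, x4, x5, x6 ≥ 0.
The cheapest feasible vertex uses only gypsum, ammonium nitrate; urea, muriate of potash, MAP, potassium nitrate are not used. The nitrogen and sulfur requirements are met with equality.
Solving gives x2 = 0.6471, x6 = 2.057.
Total cost: 0.16·0.6471 + 0.67·2.057 = 1.4817.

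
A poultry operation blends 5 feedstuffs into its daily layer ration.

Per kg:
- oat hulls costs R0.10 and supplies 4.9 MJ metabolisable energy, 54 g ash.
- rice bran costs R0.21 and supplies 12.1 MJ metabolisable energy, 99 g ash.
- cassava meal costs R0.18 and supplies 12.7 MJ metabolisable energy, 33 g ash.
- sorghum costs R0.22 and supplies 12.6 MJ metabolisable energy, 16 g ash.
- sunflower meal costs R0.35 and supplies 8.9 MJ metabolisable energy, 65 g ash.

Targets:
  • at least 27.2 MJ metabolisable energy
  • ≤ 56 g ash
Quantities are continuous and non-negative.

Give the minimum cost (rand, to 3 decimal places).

Let x1 = kg of oat hulls, x2 = kg of rice bran, x3 = kg of cassava meal, x4 = kg of sorghum, x5 = kg of sunflower meal.
Minimize 0.1x1 + 0.21x2 + 0.18x3 + 0.22x4 + 0.35x5 with:
  4.9x1 + 12.1x2 + 12.7x3 + 12.6x4 + 8.9x5 ≥ 27.2   (metabolisable energy)
  54x1 + 99x2 + 33x3 + 16x4 + 65x5 ≤ 56   (ash)
  x1, x2, x3, x4, x5 ≥ 0.
The minimum-cost mix takes nothing from oat hulls, rice bran, sunflower meal — only cassava meal, sorghum. The metabolisable energy and ash requirements are met with equality.
That vertex is x3 = 1.272, x4 = 0.8768.
Objective = 0.18·1.272 + 0.22·0.8768 = 0.42186.

R0.422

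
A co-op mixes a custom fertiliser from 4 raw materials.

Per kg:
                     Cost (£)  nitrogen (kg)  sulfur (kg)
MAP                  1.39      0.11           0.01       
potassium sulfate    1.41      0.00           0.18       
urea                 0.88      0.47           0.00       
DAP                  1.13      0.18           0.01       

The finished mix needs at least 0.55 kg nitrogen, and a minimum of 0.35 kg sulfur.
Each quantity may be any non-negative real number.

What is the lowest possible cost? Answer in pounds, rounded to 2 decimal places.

£3.77

Let x1 = kg of MAP, x2 = kg of potassium sulfate, x3 = kg of urea, x4 = kg of DAP.
min 1.39x1 + 1.41x2 + 0.88x3 + 1.13x4 s.t.:
  0.11x1 + 0.47x3 + 0.18x4 ≥ 0.55   (nitrogen)
  0.01x1 + 0.18x2 + 0.01x4 ≥ 0.35   (sulfur)
  x1, x2, x3, x4 ≥ 0.
The optimal basis is {potassium sulfate, urea}; MAP, DAP drop out. The nitrogen and sulfur requirements are met with equality.
Solving gives x2 = 1.944, x3 = 1.17.
Objective = 1.41·1.944 + 0.88·1.17 = 3.7706.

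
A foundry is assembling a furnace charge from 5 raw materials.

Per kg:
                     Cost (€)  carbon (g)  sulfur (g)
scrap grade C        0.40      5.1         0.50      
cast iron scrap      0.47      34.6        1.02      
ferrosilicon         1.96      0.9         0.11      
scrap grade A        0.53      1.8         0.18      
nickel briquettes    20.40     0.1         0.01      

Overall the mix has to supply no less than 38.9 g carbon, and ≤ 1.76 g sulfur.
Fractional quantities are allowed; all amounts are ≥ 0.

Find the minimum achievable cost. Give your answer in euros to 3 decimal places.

€0.528

Treat it as an LP. Let x1 = kg of scrap grade C, x2 = kg of cast iron scrap, x3 = kg of ferrosilicon, x4 = kg of scrap grade A, x5 = kg of nickel briquettes.
min 0.4x1 + 0.47x2 + 1.96x3 + 0.53x4 + 20.4x5 with:
  5.1x1 + 34.6x2 + 0.9x3 + 1.8x4 + 0.1x5 ≥ 38.9   (carbon)
  0.5x1 + 1.02x2 + 0.11x3 + 0.18x4 + 0.01x5 ≤ 1.76   (sulfur)
  x1, x2, x3, x4, x5 ≥ 0.
The cheapest feasible vertex uses only cast iron scrap; scrap grade C, ferrosilicon, scrap grade A, nickel briquettes are not used. There the carbon constraint is tight.
Optimal quantities: cast iron scrap = 1.124 kg.
Total cost: 0.47·1.124 = 0.52828.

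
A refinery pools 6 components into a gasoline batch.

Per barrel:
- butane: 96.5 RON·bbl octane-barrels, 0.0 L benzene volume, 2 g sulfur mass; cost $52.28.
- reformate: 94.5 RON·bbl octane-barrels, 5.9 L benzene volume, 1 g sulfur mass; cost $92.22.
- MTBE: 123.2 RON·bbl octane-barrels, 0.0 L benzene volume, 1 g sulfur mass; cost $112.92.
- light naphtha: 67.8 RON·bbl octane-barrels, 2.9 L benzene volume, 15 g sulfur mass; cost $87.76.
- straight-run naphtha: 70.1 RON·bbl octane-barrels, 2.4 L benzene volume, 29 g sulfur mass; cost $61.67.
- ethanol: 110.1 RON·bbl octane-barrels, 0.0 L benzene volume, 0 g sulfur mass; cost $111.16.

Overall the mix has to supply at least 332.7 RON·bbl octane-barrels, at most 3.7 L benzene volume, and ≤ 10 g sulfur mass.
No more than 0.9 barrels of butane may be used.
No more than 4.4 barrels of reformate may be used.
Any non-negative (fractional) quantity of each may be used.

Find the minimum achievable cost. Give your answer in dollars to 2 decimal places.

$271.82

This is a linear program. Let x1 = barrels of butane, x2 = barrels of reformate, x3 = barrels of MTBE, x4 = barrels of light naphtha, x5 = barrels of straight-run naphtha, x6 = barrels of ethanol.
min 52.28x1 + 92.22x2 + 112.92x3 + 87.76x4 + 61.67x5 + 111.16x6 s.t.:
  96.5x1 + 94.5x2 + 123.2x3 + 67.8x4 + 70.1x5 + 110.1x6 ≥ 332.7   (octane-barrels)
  5.9x2 + 2.9x4 + 2.4x5 ≤ 3.7   (benzene volume)
  2x1 + 1x2 + 1x3 + 15x4 + 29x5 ≤ 10   (sulfur mass)
  x1 ≤ 0.9
  x2 ≤ 4.4
  x1, x2, x3, x4, x5, x6 ≥ 0.
The optimal basis is {butane, MTBE, straight-run naphtha}; reformate, light naphtha, ethanol drop out. Binding constraints: octane-barrels, sulfur mass, the butane cap.
Solving gives x1 = 0.9, x3 = 1.87136, x5 = 0.218229.
Cost = 52.28·0.9 + 112.92·1.87136 + 61.67·0.218229 = 271.8242.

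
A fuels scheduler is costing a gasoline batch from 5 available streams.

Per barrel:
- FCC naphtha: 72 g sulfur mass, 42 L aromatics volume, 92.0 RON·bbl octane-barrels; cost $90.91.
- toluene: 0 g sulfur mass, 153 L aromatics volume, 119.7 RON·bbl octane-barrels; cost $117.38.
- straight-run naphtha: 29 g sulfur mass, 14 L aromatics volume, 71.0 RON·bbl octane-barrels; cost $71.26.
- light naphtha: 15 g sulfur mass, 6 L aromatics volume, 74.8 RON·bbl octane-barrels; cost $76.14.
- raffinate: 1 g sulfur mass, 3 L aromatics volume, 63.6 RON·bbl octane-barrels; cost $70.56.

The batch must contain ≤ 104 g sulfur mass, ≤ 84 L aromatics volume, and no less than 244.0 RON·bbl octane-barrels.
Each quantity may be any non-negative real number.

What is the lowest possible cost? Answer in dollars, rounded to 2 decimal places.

$243.75

Let x1 = barrels of FCC naphtha, x2 = barrels of toluene, x3 = barrels of straight-run naphtha, x4 = barrels of light naphtha, x5 = barrels of raffinate.
Minimize 90.91x1 + 117.38x2 + 71.26x3 + 76.14x4 + 70.56x5 s.t.:
  72x1 + 29x3 + 15x4 + 1x5 ≤ 104   (sulfur mass)
  42x1 + 153x2 + 14x3 + 6x4 + 3x5 ≤ 84   (aromatics volume)
  92x1 + 119.7x2 + 71x3 + 74.8x4 + 63.6x5 ≥ 244   (octane-barrels)
  x1, x2, x3, x4, x5 ≥ 0.
The minimum-cost mix takes nothing from light naphtha, raffinate — only FCC naphtha, toluene, straight-run naphtha. There the sulfur mass, aromatics volume, octane-barrels constraints are tight.
So FCC naphtha = 0.41203 barrels, toluene = 0.20137 barrels, straight-run naphtha = 2.5632 barrels.
Objective = 90.91·0.41203 + 117.38·0.20137 + 71.26·2.5632 = 243.7481.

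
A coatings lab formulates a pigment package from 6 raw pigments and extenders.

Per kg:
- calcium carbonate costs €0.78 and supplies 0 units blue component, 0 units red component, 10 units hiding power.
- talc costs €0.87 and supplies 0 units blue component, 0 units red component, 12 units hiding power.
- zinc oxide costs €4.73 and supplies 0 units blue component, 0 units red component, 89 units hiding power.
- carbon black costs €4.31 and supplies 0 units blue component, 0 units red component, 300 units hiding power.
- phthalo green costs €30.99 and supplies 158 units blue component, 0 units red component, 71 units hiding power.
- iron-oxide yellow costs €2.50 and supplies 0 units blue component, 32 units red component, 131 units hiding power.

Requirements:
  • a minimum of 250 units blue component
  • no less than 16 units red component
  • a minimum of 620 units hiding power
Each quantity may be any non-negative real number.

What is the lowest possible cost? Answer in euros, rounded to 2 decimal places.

€56.64

Let x1 = kg of calcium carbonate, x2 = kg of talc, x3 = kg of zinc oxide, x4 = kg of carbon black, x5 = kg of phthalo green, x6 = kg of iron-oxide yellow.
min 0.78x1 + 0.87x2 + 4.73x3 + 4.31x4 + 30.99x5 + 2.5x6 with:
  158x5 ≥ 250   (blue component)
  32x6 ≥ 16   (red component)
  10x1 + 12x2 + 89x3 + 300x4 + 71x5 + 131x6 ≥ 620   (hiding power)
  x1, x2, x3, x4, x5, x6 ≥ 0.
The cheapest feasible vertex uses only carbon black, phthalo green, iron-oxide yellow; calcium carbonate, talc, zinc oxide are not used. There the blue component, red component, hiding power constraints are tight.
Solving gives x4 = 1.4739, x5 = 1.5823, x6 = 0.5.
Objective = 4.31·1.4739 + 30.99·1.5823 + 2.5·0.5 = 56.6380.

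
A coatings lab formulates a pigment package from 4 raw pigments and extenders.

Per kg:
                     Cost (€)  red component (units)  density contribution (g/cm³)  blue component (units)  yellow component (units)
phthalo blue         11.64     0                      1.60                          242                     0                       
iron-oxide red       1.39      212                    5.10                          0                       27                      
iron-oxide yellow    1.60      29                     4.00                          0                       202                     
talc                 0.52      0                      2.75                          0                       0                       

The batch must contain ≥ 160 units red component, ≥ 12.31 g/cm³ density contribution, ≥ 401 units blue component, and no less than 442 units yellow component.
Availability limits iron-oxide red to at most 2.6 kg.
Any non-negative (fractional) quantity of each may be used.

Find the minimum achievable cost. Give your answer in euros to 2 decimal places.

This is a linear program. Let x1 = kg of phthalo blue, x2 = kg of iron-oxide red, x3 = kg of iron-oxide yellow, x4 = kg of talc.
min 11.64x1 + 1.39x2 + 1.6x3 + 0.52x4 subject to:
  212x2 + 29x3 ≥ 160   (red component)
  1.6x1 + 5.1x2 + 4x3 + 2.75x4 ≥ 12.31   (density contribution)
  242x1 ≥ 401   (blue component)
  27x2 + 202x3 ≥ 442   (yellow component)
  x2 ≤ 2.6
  x1, x2, x3, x4 ≥ 0.
The optimal basis is {phthalo blue, iron-oxide red, iron-oxide yellow}; talc drops out. Binding constraints: red component, blue component, yellow component.
So phthalo blue = 1.657 kg, iron-oxide red = 0.4639 kg, iron-oxide yellow = 2.126 kg.
Total cost: 11.64·1.657 + 1.39·0.4639 + 1.6·2.126 = 23.3339.

€23.33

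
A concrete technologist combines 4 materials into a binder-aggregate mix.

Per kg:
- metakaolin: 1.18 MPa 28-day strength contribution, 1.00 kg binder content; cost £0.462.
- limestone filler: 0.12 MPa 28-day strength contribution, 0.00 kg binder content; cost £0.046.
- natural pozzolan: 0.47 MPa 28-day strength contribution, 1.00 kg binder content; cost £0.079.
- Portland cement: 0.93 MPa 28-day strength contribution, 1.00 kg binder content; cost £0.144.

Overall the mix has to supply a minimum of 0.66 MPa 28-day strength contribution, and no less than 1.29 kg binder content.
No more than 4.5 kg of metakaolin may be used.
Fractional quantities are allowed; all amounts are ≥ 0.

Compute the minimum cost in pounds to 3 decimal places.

£0.109

Set it up as a linear program. Let x1 = kg of metakaolin, x2 = kg of limestone filler, x3 = kg of natural pozzolan, x4 = kg of Portland cement.
Minimize 0.462x1 + 0.046x2 + 0.079x3 + 0.144x4 with:
  1.18x1 + 0.12x2 + 0.47x3 + 0.93x4 ≥ 0.66   (28-day strength contribution)
  1x1 + 1x3 + 1x4 ≥ 1.29   (binder content)
  x1 ≤ 4.5
  x1, x2, x3, x4 ≥ 0.
At the optimum only natural pozzolan, Portland cement are positive (metakaolin, limestone filler = 0). The 28-day strength contribution and binder content requirements are met with equality.
So natural pozzolan = 1.173 kg, Portland cement = 0.1167 kg.
Objective = 0.079·1.173 + 0.144·0.1167 = 0.10947.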